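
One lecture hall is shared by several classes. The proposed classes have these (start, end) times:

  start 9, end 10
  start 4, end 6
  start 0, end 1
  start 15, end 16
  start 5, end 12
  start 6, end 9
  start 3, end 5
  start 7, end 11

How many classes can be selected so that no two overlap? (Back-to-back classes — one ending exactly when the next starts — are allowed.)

5

Greedy by earliest finish: after sorting by end time, pick each interval compatible with the last pick.
Sorted by end: (0,1)  (3,5)  (4,6)  (6,9)  (9,10)  (7,11)  (5,12)  (15,16)
take (0,1); take (3,5); skip (4,6); take (6,9); take (9,10); take (15,16).
Selected 5 classes.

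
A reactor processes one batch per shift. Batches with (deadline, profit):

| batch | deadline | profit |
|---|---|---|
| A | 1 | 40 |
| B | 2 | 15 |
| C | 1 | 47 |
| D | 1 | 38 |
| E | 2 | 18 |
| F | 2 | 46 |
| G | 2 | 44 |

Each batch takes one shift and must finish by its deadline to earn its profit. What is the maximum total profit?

Profit order: C=47 F=46 G=44 A=40 D=38 E=18 B=15
Assign: C→slot 1, F→slot 2, G skipped, A skipped, D skipped, E skipped, B skipped.
Slots: [1:C] [2:F]
Profit = 47 + 46 = 93

93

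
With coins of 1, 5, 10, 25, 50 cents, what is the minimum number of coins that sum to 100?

2

100 − 2×50→0
Total coins = 2 = 2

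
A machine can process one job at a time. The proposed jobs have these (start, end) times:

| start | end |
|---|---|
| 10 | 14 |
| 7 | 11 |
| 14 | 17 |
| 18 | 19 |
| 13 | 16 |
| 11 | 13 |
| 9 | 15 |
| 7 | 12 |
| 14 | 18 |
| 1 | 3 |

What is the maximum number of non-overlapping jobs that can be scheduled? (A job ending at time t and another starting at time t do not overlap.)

Sorted by end: (1,3)  (7,11)  (7,12)  (11,13)  (10,14)  (9,15)  (13,16)  (14,17)  (14,18)  (18,19)
take (1,3); take (7,11); take (11,13); skip (10,14); take (13,16); take (18,19).
Selected 5 jobs.

5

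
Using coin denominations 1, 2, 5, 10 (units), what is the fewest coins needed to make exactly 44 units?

44 − 4×10→4 − 2×2→0
Total coins = 4 + 2 = 6

6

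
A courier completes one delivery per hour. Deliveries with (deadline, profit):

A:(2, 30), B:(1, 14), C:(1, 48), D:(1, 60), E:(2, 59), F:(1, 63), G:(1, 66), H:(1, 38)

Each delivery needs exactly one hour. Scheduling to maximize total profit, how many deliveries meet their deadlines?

2

Sort by profit descending; place each in the latest free slot ≤ its deadline.
By profit: G(d1,66), F(d1,63), D(d1,60), E(d2,59), C(d1,48), H(d1,38), A(d2,30), B(d1,14)
G→slot 1; F skipped; D skipped; E→slot 2; C skipped; H skipped; A skipped; B skipped.
2 of 8 scheduled.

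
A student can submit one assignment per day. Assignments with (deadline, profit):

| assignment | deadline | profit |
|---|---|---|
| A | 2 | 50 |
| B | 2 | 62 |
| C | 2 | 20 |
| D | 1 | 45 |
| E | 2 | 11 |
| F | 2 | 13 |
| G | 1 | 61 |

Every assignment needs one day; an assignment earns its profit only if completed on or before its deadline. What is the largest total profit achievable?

123

By profit: B(d2,62), G(d1,61), A(d2,50), D(d1,45), C(d2,20), F(d2,13), E(d2,11)
B→slot 2; G→slot 1; A skipped; D skipped; C skipped; F skipped; E skipped.
Profit = 61 + 62 = 123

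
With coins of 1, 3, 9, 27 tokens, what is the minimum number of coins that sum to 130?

8

130 = 4×27 + 2×9 + 1×3 + 1×1
Total coins = 4 + 2 + 1 + 1 = 8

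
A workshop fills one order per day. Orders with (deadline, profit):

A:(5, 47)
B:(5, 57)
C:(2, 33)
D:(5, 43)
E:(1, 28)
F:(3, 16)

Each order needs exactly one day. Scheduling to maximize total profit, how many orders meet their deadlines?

Profit order: B=57 A=47 D=43 C=33 E=28 F=16
Assign: B→slot 5, A→slot 4, D→slot 3, C→slot 2, E→slot 1, F skipped.
Slots: [1:E] [2:C] [3:D] [4:A] [5:B]
5 of 6 scheduled.

5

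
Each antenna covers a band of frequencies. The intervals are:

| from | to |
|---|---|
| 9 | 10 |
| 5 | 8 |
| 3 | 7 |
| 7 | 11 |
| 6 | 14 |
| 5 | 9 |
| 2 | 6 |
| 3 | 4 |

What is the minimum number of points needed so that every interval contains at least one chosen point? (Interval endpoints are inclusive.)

By right end: [3,4]  [2,6]  [3,7]  [5,8]  [5,9]  [9,10]  [7,11]  [6,14]
[3,4] uncovered → point at 4; [5,8] uncovered → point at 8; [9,10] uncovered → point at 10.
Points: 4, 8, 10 (3 total).

3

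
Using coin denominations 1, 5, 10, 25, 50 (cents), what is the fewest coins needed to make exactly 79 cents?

Use the largest denomination that fits, subtract, and repeat.
79 − 1×50→29 − 1×25→4 − 4×1→0
Total coins = 1 + 1 + 4 = 6

6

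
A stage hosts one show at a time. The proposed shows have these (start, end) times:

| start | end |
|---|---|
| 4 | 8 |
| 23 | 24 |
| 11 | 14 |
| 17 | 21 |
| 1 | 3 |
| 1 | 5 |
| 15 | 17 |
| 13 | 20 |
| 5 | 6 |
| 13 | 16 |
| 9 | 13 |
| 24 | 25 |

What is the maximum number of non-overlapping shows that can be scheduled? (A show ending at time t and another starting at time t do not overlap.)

Sorted by end: (1,3)  (1,5)  (5,6)  (4,8)  (9,13)  (11,14)  (13,16)  (15,17)  (13,20)  (17,21)  (23,24)  (24,25)
take (1,3); take (5,6); take (9,13); skip (11,14); take (13,16); skip (13,20); take (17,21); take (23,24); take (24,25).
Selected 7 shows.

7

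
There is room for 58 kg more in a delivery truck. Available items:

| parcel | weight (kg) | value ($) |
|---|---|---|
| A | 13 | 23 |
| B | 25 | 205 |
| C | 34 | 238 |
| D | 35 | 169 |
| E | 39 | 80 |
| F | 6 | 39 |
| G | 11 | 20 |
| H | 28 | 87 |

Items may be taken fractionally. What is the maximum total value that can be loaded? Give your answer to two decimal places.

Sort by value per unit weight and fill in that order.
Order: B (205/25=8.20) > C (238/34=7.00) > F (39/6=6.50) > D (169/35=4.83) > H (87/28=3.11) > E (80/39=2.05) > G (20/11=1.82) > A (23/13=1.77)
Fill: take B (25 @ 205) → take 33/34 of C → 231.00; 58/58 used.
Total value = 436.00

436.00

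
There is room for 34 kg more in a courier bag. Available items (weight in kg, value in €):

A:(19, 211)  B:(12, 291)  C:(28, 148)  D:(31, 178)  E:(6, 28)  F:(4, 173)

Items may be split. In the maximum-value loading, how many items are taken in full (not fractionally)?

2

Greedy by value/weight ratio, highest first.
Ratios (sorted): F 43.25, B 24.25, A 11.11, D 5.74, C 5.29, E 4.67
take F (4 @ 173); take B (12 @ 291); take 18/19 of A → 199.89. Capacity used 34/34.
2 item(s) taken whole; one partial (take 18/19 of A).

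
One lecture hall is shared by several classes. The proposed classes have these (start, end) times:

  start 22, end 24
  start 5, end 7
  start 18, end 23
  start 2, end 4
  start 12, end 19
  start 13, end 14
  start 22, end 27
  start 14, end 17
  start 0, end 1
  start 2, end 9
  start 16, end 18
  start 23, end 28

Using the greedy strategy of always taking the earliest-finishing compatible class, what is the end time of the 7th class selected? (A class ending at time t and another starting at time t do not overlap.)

28

Order by finish time; keep every interval that doesn't clash with the previous kept one.
Sorted by end: (0,1)  (2,4)  (5,7)  (2,9)  (13,14)  (14,17)  (16,18)  (12,19)  (18,23)  (22,24)  (22,27)  (23,28)
take (0,1); take (2,4); take (5,7); take (13,14); take (14,17); skip (12,19); take (18,23); skip (22,24); take (23,28).
Selected: (0,1) (2,4) (5,7) (13,14) (14,17) (18,23) (23,28)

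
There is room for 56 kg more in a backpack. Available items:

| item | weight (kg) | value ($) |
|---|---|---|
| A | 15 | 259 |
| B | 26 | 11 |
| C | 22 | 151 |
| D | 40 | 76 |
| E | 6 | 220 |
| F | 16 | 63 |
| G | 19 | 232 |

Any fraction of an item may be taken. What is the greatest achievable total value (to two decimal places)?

820.82

Order: E (220/6=36.67) > A (259/15=17.27) > G (232/19=12.21) > C (151/22=6.86) > F (63/16=3.94) > D (76/40=1.90) > B (11/26=0.42)
Fill: take E (6 @ 220) → take A (15 @ 259) → take G (19 @ 232) → take 16/22 of C → 109.82; 56/56 used.
Total value = 820.82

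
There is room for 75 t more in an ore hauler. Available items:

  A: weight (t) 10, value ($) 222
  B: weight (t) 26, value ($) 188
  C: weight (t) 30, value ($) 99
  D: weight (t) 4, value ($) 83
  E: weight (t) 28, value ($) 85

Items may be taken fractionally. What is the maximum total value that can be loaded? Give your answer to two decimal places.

Order: A (222/10=22.20) > D (83/4=20.75) > B (188/26=7.23) > C (99/30=3.30) > E (85/28=3.04)
Fill: take A (10 @ 222) → take D (4 @ 83) → take B (26 @ 188) → take C (30 @ 99) → take 5/28 of E → 15.18; 75/75 used.
Total value = 607.18

607.18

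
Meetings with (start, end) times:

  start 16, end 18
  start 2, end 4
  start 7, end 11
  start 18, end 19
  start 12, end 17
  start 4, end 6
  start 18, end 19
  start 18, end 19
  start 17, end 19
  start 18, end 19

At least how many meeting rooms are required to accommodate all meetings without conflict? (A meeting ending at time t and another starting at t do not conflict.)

Count concurrent intervals with a sweep; the peak is the room count.
starts: [2, 4, 7, 12, 16, 17, 18, 18, 18, 18]
ends:   [4, 6, 11, 17, 18, 19, 19, 19, 19, 19]
s2→1 e4→0 s4→1 e6→0 s7→1 e11→0 s12→1 s16→2 e17→1 s17→2 e18→1 s18→2 s18→3 s18→4 s18→5  — peak 5.

5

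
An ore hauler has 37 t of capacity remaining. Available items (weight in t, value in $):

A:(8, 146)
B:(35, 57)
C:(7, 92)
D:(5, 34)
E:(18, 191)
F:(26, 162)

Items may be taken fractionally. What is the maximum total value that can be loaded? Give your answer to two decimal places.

456.20

Greedy by value/weight ratio, highest first.
Order: A (146/8=18.25) > C (92/7=13.14) > E (191/18=10.61) > D (34/5=6.80) > F (162/26=6.23) > B (57/35=1.63)
Fill: take A (8 @ 146) → take C (7 @ 92) → take E (18 @ 191) → take 4/5 of D → 27.20; 37/37 used.
Total value = 456.20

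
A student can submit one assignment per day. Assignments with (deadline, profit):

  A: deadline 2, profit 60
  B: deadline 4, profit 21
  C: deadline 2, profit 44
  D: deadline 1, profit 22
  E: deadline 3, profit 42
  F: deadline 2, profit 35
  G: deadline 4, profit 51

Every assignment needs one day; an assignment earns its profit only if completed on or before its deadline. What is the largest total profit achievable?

Take jobs in profit order; each goes to the latest open slot no later than its deadline.
By profit: A(d2,60), G(d4,51), C(d2,44), E(d3,42), F(d2,35), D(d1,22), B(d4,21)
A→slot 2; G→slot 4; C→slot 1; E→slot 3; F skipped; D skipped; B skipped.
Profit = 44 + 60 + 42 + 51 = 197

197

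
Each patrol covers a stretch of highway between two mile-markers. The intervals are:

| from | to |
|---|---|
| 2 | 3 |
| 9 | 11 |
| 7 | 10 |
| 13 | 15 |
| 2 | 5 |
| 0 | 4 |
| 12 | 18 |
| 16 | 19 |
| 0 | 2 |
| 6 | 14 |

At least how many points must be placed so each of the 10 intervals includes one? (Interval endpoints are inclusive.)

4

Sorted: [0,2] [2,3] [0,4] [2,5] [7,10] [9,11] [6,14] [13,15] [12,18] [16,19]
{[0,2],[2,3],[0,4],[2,5]} hit by 2; {[7,10],[9,11],[6,14]} hit by 10; {[13,15],[12,18]} hit by 15; {[16,19]} hit by 19.
Points: 2, 10, 15, 19 (4 total).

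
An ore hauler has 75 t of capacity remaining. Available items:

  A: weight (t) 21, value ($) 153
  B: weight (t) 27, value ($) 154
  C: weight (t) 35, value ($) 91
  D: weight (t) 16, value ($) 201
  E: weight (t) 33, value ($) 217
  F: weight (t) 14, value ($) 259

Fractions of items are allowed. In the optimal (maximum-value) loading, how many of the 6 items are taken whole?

3

Ratios (sorted): F 18.50, D 12.56, A 7.29, E 6.58, B 5.70, C 2.60
take F (14 @ 259); take D (16 @ 201); take A (21 @ 153); take 24/33 of E → 157.82. Capacity used 75/75.
3 item(s) taken whole; one partial (take 24/33 of E).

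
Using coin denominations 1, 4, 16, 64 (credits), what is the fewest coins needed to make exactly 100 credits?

4

100 − 1×64→36 − 2×16→4 − 1×4→0
Total coins = 1 + 2 + 1 = 4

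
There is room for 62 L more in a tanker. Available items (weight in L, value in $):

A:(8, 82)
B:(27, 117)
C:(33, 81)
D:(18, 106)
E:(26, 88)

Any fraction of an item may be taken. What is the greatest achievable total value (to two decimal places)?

Sort by value per unit weight and fill in that order.
Ratios (sorted): A 10.25, D 5.89, B 4.33, E 3.38, C 2.45
take A (8 @ 82); take D (18 @ 106); take B (27 @ 117); take 9/26 of E → 30.46. Capacity used 62/62.
Total value = 335.46

335.46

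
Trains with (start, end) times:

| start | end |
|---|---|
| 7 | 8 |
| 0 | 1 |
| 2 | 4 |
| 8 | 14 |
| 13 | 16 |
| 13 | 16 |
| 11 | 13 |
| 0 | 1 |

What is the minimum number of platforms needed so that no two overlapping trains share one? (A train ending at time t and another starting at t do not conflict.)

3

Count concurrent intervals with a sweep; the peak is the room count.
starts: [0, 0, 2, 7, 8, 11, 13, 13]
ends:   [1, 1, 4, 8, 13, 14, 16, 16]
s0→1 s0→2 e1→1 e1→0 s2→1 e4→0 s7→1 e8→0 s8→1 s11→2 e13→1 s13→2 s13→3  — peak 3.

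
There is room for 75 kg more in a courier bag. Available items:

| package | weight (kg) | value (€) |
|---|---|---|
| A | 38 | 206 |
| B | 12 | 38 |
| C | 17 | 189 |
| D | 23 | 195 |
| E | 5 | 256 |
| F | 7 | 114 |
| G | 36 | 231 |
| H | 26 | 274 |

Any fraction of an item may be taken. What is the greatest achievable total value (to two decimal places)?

1002.57

Ratios (sorted): E 51.20, F 16.29, C 11.12, H 10.54, D 8.48, G 6.42, A 5.42, B 3.17
take E (5 @ 256); take F (7 @ 114); take C (17 @ 189); take H (26 @ 274); take 20/23 of D → 169.57. Capacity used 75/75.
Total value = 1002.57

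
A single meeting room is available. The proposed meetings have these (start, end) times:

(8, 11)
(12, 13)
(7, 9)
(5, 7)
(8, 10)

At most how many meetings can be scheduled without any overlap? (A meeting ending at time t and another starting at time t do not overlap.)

3

By end time: (5,7), (7,9), (8,10), (8,11), (12,13).
Pick (5,7); next start ≥ 7 → (7,9); next start ≥ 9 → (12,13).
Selected 3 meetings.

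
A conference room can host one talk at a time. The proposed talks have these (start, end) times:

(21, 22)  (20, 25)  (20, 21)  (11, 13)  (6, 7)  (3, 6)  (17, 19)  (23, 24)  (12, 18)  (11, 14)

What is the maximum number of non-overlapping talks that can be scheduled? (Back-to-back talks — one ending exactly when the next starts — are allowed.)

7

Order by finish time; keep every interval that doesn't clash with the previous kept one.
Sorted by end: (3,6)  (6,7)  (11,13)  (11,14)  (12,18)  (17,19)  (20,21)  (21,22)  (23,24)  (20,25)
take (3,6); take (6,7); take (11,13); skip (11,14); take (17,19); take (20,21); take (21,22); take (23,24).
Selected 7 talks.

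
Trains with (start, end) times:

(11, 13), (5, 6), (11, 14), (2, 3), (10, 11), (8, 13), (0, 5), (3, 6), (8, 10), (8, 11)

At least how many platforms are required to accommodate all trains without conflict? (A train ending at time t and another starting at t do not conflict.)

3

The answer is the maximum number of intervals overlapping at any instant.
Events (time:±→running): 0:+→1 2:+→2 3:-→1 3:+→2 5:-→1 5:+→2 6:-→1 6:-→0 8:+→1 8:+→2 8:+→3 … peak 3.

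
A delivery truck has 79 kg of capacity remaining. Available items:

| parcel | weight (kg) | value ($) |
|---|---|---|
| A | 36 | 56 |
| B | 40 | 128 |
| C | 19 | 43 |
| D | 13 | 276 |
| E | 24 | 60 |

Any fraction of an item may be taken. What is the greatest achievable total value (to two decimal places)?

Greedy by value/weight ratio, highest first.
Order: D (276/13=21.23) > B (128/40=3.20) > E (60/24=2.50) > C (43/19=2.26) > A (56/36=1.56)
Fill: take D (13 @ 276) → take B (40 @ 128) → take E (24 @ 60) → take 2/19 of C → 4.53; 79/79 used.
Total value = 468.53

468.53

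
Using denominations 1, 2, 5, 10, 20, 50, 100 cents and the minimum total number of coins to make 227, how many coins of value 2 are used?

227 − 2×100→27 − 1×20→7 − 1×5→2 − 1×2→0
Count of 2: 1

1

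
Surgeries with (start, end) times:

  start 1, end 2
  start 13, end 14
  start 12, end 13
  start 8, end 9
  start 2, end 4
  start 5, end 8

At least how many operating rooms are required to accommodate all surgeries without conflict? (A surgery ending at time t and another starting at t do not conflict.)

The answer is the maximum number of intervals overlapping at any instant.
starts: [1, 2, 5, 8, 12, 13]
ends:   [2, 4, 8, 9, 13, 14]
s1→1  — peak 1.

1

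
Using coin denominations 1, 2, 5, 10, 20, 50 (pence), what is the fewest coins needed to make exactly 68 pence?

Greedy: take as many of the largest coin as possible, then repeat with the remainder.
68 = 1×50 + 1×10 + 1×5 + 1×2 + 1×1
Total coins = 1 + 1 + 1 + 1 + 1 = 5

5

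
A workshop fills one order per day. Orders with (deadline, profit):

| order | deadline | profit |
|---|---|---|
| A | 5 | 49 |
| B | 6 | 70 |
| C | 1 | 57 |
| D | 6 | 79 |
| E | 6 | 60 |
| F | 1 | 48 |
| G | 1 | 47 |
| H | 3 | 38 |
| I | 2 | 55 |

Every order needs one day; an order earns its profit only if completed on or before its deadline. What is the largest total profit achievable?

370

Sort by profit descending; place each in the latest free slot ≤ its deadline.
By profit: D(d6,79), B(d6,70), E(d6,60), C(d1,57), I(d2,55), A(d5,49), F(d1,48), G(d1,47), H(d3,38)
D→slot 6; B→slot 5; E→slot 4; C→slot 1; I→slot 2; A→slot 3; F skipped; G skipped; H skipped.
Profit = 57 + 55 + 49 + 60 + 70 + 79 = 370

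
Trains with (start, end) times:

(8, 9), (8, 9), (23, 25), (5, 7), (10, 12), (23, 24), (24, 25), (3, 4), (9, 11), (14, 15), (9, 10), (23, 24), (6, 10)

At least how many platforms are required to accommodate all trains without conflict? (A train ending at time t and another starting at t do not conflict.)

3

The answer is the maximum number of intervals overlapping at any instant.
Events (time:±→running): 3:+→1 4:-→0 5:+→1 6:+→2 7:-→1 8:+→2 8:+→3 … peak 3.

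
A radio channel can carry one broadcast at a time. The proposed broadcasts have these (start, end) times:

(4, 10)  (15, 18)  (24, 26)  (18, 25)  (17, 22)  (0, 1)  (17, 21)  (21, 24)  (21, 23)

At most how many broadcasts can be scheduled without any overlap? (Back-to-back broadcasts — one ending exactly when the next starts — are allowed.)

5

Order by finish time; keep every interval that doesn't clash with the previous kept one.
By end time: (0,1), (4,10), (15,18), (17,21), (17,22), (21,23), (21,24), (18,25), (24,26).
Pick (0,1); next start ≥ 1 → (4,10); next start ≥ 10 → (15,18); next start ≥ 18 → (21,23); next start ≥ 23 → (24,26).
Selected 5 broadcasts.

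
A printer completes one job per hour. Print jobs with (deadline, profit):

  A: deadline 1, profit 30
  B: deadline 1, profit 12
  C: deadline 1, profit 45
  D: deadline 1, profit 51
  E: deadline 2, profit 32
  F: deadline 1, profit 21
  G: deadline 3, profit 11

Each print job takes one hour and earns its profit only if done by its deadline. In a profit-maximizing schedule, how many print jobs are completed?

By profit: D(d1,51), C(d1,45), E(d2,32), A(d1,30), F(d1,21), B(d1,12), G(d3,11)
D→slot 1; C skipped; E→slot 2; A skipped; F skipped; B skipped; G→slot 3.
3 of 7 scheduled.

3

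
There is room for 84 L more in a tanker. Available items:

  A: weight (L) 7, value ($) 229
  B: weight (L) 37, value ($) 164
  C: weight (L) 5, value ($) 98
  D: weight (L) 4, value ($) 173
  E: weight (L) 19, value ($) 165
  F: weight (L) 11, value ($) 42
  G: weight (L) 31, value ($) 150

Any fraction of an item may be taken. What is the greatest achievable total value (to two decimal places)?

Sort by value per unit weight and fill in that order.
Order: D (173/4=43.25) > A (229/7=32.71) > C (98/5=19.60) > E (165/19=8.68) > G (150/31=4.84) > B (164/37=4.43) > F (42/11=3.82)
Fill: take D (4 @ 173) → take A (7 @ 229) → take C (5 @ 98) → take E (19 @ 165) → take G (31 @ 150) → take 18/37 of B → 79.78; 84/84 used.
Total value = 894.78

894.78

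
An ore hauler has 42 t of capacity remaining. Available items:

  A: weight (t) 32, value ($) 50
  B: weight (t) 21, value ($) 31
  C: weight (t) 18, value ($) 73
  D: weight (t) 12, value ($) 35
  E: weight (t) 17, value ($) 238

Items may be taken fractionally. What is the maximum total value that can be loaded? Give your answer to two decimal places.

331.42

Sort by value per unit weight and fill in that order.
Ratios (sorted): E 14.00, C 4.06, D 2.92, A 1.56, B 1.48
take E (17 @ 238); take C (18 @ 73); take 7/12 of D → 20.42. Capacity used 42/42.
Total value = 331.42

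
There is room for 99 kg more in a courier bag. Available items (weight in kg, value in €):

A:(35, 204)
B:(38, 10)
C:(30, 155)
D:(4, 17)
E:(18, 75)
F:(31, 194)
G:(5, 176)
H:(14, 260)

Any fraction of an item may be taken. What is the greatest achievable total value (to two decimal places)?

906.33

Greedy by value/weight ratio, highest first.
Ratios (sorted): G 35.20, H 18.57, F 6.26, A 5.83, C 5.17, D 4.25, E 4.17, B 0.26
take G (5 @ 176); take H (14 @ 260); take F (31 @ 194); take A (35 @ 204); take 14/30 of C → 72.33. Capacity used 99/99.
Total value = 906.33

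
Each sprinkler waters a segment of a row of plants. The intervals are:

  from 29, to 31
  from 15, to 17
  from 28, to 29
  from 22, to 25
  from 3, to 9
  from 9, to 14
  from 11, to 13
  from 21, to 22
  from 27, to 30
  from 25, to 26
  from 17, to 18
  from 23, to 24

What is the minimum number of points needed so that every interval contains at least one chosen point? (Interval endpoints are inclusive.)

Process intervals by earliest right end; each time one isn't hit yet, stab at its right endpoint.
Sorted: [3,9] [11,13] [9,14] [15,17] [17,18] [21,22] [23,24] [22,25] [25,26] [28,29] [27,30] [29,31]
{[3,9]} hit by 9; {[11,13],[9,14]} hit by 13; {[15,17],[17,18]} hit by 17; {[21,22]} hit by 22; {[23,24],[22,25]} hit by 24; {[25,26]} hit by 26; {[28,29],[27,30],[29,31]} hit by 29.
Points: 9, 13, 17, 22, 24, 26, 29 (7 total).

7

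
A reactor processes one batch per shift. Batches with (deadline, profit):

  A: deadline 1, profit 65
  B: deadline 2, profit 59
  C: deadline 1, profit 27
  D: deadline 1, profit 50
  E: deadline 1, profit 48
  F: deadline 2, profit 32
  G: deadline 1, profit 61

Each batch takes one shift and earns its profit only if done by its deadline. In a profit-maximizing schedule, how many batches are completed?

2

Sort by profit descending; place each in the latest free slot ≤ its deadline.
Profit order: A=65 G=61 B=59 D=50 E=48 F=32 C=27
Assign: A→slot 1, G skipped, B→slot 2, D skipped, E skipped, F skipped, C skipped.
Slots: [1:A] [2:B]
2 of 7 scheduled.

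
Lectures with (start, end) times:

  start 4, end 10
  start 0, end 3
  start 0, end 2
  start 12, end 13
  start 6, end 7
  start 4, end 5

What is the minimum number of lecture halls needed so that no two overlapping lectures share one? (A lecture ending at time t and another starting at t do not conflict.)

The answer is the maximum number of intervals overlapping at any instant.
Events (time:±→running): 0:+→1 0:+→2 … peak 2.

2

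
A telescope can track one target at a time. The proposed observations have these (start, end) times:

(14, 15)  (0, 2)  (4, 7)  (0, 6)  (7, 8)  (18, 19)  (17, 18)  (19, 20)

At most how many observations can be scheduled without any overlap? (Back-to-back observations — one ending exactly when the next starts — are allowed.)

Greedy by earliest finish: after sorting by end time, pick each interval compatible with the last pick.
By end time: (0,2), (0,6), (4,7), (7,8), (14,15), (17,18), (18,19), (19,20).
Pick (0,2); next start ≥ 2 → (4,7); next start ≥ 7 → (7,8); next start ≥ 8 → (14,15); next start ≥ 15 → (17,18); next start ≥ 18 → (18,19); next start ≥ 19 → (19,20).
Selected 7 observations.

7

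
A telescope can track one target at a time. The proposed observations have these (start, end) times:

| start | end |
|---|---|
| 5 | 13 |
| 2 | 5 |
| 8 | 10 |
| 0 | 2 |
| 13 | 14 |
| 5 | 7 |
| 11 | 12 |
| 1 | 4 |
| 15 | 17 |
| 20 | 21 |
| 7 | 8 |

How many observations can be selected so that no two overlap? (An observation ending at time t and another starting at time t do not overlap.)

9

By end time: (0,2), (1,4), (2,5), (5,7), (7,8), (8,10), (11,12), (5,13), (13,14), (15,17), (20,21).
Pick (0,2); next start ≥ 2 → (2,5); next start ≥ 5 → (5,7); next start ≥ 7 → (7,8); next start ≥ 8 → (8,10); next start ≥ 10 → (11,12); next start ≥ 12 → (13,14); next start ≥ 14 → (15,17); next start ≥ 17 → (20,21).
Selected 9 observations.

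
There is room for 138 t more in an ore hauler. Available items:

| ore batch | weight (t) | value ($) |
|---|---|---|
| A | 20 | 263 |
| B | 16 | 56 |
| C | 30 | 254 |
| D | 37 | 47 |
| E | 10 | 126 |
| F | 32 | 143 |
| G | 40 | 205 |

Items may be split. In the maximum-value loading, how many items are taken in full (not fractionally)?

Sort by value per unit weight and fill in that order.
Ratios (sorted): A 13.15, E 12.60, C 8.47, G 5.12, F 4.47, B 3.50, D 1.27
take A (20 @ 263); take E (10 @ 126); take C (30 @ 254); take G (40 @ 205); take F (32 @ 143); take 6/16 of B → 21.00. Capacity used 138/138.
5 item(s) taken whole; one partial (take 6/16 of B).

5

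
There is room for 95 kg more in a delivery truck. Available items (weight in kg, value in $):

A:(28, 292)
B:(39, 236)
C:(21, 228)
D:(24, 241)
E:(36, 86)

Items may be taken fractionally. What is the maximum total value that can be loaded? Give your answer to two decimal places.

894.13

Sort by value per unit weight and fill in that order.
Ratios (sorted): C 10.86, A 10.43, D 10.04, B 6.05, E 2.39
take C (21 @ 228); take A (28 @ 292); take D (24 @ 241); take 22/39 of B → 133.13. Capacity used 95/95.
Total value = 894.13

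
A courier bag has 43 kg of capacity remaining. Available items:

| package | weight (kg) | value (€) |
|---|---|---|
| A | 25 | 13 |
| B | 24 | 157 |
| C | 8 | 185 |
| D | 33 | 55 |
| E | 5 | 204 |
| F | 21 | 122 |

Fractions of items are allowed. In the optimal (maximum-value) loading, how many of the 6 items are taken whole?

Sort by value per unit weight and fill in that order.
Ratios (sorted): E 40.80, C 23.12, B 6.54, F 5.81, D 1.67, A 0.52
take E (5 @ 204); take C (8 @ 185); take B (24 @ 157); take 6/21 of F → 34.86. Capacity used 43/43.
3 item(s) taken whole; one partial (take 6/21 of F).

3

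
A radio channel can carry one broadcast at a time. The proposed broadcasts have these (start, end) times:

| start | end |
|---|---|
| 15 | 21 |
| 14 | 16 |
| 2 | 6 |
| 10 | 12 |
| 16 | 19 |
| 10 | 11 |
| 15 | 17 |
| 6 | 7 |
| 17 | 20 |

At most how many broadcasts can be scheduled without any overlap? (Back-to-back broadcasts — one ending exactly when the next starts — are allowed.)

Greedy by earliest finish: after sorting by end time, pick each interval compatible with the last pick.
By end time: (2,6), (6,7), (10,11), (10,12), (14,16), (15,17), (16,19), (17,20), (15,21).
Pick (2,6); next start ≥ 6 → (6,7); next start ≥ 7 → (10,11); next start ≥ 11 → (14,16); next start ≥ 16 → (16,19).
Selected 5 broadcasts.

5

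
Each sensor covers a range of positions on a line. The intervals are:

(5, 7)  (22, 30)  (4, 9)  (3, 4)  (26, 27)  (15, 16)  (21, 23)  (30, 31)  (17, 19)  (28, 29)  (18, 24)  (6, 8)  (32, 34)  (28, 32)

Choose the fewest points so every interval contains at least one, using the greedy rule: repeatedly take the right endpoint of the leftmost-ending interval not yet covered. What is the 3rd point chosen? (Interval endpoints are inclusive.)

16

Sort by right endpoint; whenever an interval is uncovered, place a point at its right end.
Sorted: [3,4] [5,7] [6,8] [4,9] [15,16] [17,19] [21,23] [18,24] [26,27] [28,29] [22,30] [30,31] [28,32] [32,34]
{[3,4]} hit by 4; {[5,7],[6,8],[4,9]} hit by 7; {[15,16]} hit by 16; {[17,19]} hit by 19; {[21,23],[18,24]} hit by 23; {[26,27]} hit by 27; {[28,29],[22,30]} hit by 29; {[30,31],[28,32]} hit by 31; {[32,34]} hit by 34.
Points: 4, 7, 16, 19, 23, 27, 29, 31, 34 (9 total).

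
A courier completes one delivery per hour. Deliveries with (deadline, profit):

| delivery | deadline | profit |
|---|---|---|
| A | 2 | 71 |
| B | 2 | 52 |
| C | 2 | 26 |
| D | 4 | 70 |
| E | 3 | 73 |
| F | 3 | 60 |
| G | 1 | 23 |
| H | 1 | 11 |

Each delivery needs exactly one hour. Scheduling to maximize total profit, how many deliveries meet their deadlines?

Take jobs in profit order; each goes to the latest open slot no later than its deadline.
By profit: E(d3,73), A(d2,71), D(d4,70), F(d3,60), B(d2,52), C(d2,26), G(d1,23), H(d1,11)
E→slot 3; A→slot 2; D→slot 4; F→slot 1; B skipped; C skipped; G skipped; H skipped.
4 of 8 scheduled.

4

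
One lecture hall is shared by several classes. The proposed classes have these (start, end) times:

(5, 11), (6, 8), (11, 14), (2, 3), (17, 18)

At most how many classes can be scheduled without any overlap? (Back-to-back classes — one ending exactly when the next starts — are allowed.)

Greedy by earliest finish: after sorting by end time, pick each interval compatible with the last pick.
Sorted by end: (2,3)  (6,8)  (5,11)  (11,14)  (17,18)
take (2,3); take (6,8); take (11,14); take (17,18).
Selected 4 classes.

4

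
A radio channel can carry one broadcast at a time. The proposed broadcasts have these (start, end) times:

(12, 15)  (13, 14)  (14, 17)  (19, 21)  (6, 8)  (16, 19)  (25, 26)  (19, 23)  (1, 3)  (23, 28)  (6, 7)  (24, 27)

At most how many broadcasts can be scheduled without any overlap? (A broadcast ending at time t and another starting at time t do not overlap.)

Sorted by end: (1,3)  (6,7)  (6,8)  (13,14)  (12,15)  (14,17)  (16,19)  (19,21)  (19,23)  (25,26)  (24,27)  (23,28)
take (1,3); take (6,7); skip (6,8); take (13,14); take (14,17); take (19,21); skip (19,23); take (25,26).
Selected 6 broadcasts.

6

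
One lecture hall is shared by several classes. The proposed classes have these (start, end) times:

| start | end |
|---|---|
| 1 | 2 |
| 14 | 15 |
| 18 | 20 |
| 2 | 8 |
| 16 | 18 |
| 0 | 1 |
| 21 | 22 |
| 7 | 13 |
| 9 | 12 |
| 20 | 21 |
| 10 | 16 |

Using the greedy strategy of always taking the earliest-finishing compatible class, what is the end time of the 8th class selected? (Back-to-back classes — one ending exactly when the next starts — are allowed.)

21

By end time: (0,1), (1,2), (2,8), (9,12), (7,13), (14,15), (10,16), (16,18), (18,20), (20,21), (21,22).
Pick (0,1); next start ≥ 1 → (1,2); next start ≥ 2 → (2,8); next start ≥ 8 → (9,12); next start ≥ 12 → (14,15); next start ≥ 15 → (16,18); next start ≥ 18 → (18,20); next start ≥ 20 → (20,21); next start ≥ 21 → (21,22).
Selected: (0,1) (1,2) (2,8) (9,12) (14,15) (16,18) (18,20) (20,21) (21,22)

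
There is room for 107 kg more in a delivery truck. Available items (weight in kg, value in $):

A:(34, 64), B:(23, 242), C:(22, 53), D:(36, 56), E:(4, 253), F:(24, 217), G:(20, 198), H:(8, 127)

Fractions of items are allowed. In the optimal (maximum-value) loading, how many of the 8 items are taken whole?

Ratios (sorted): E 63.25, H 15.88, B 10.52, G 9.90, F 9.04, C 2.41, A 1.88, D 1.56
take E (4 @ 253); take H (8 @ 127); take B (23 @ 242); take G (20 @ 198); take F (24 @ 217); take C (22 @ 53); take 6/34 of A → 11.29. Capacity used 107/107.
6 item(s) taken whole; one partial (take 6/34 of A).

6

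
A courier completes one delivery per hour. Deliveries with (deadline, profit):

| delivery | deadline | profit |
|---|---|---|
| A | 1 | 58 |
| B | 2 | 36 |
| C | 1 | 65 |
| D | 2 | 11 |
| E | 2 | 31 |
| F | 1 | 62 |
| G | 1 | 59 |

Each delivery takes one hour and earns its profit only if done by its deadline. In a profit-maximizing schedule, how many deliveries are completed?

2

Take jobs in profit order; each goes to the latest open slot no later than its deadline.
By profit: C(d1,65), F(d1,62), G(d1,59), A(d1,58), B(d2,36), E(d2,31), D(d2,11)
C→slot 1; F skipped; G skipped; A skipped; B→slot 2; E skipped; D skipped.
2 of 7 scheduled.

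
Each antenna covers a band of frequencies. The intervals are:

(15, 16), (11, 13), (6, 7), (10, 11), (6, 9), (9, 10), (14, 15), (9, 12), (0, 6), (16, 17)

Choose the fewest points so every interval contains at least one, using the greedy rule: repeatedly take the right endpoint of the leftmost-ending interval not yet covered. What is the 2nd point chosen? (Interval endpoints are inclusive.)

Sorted: [0,6] [6,7] [6,9] [9,10] [10,11] [9,12] [11,13] [14,15] [15,16] [16,17]
{[0,6],[6,7],[6,9]} hit by 6; {[9,10],[10,11],[9,12]} hit by 10; {[11,13]} hit by 13; {[14,15],[15,16]} hit by 15; {[16,17]} hit by 17.
Points: 6, 10, 13, 15, 17 (5 total).

10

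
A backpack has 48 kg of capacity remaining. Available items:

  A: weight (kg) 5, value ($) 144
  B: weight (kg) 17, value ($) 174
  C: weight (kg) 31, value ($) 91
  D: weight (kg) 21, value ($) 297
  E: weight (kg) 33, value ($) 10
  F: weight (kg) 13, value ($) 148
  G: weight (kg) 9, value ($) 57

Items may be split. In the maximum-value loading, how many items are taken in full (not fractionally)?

3

Sort by value per unit weight and fill in that order.
Ratios (sorted): A 28.80, D 14.14, F 11.38, B 10.24, G 6.33, C 2.94, E 0.30
take A (5 @ 144); take D (21 @ 297); take F (13 @ 148); take 9/17 of B → 92.12. Capacity used 48/48.
3 item(s) taken whole; one partial (take 9/17 of B).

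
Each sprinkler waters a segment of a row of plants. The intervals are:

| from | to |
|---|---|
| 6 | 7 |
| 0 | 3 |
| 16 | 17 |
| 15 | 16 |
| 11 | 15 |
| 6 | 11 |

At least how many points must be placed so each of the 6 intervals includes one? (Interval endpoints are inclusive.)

4

Sorted: [0,3] [6,7] [6,11] [11,15] [15,16] [16,17]
{[0,3]} hit by 3; {[6,7],[6,11]} hit by 7; {[11,15],[15,16]} hit by 15; {[16,17]} hit by 17.
Points: 3, 7, 15, 17 (4 total).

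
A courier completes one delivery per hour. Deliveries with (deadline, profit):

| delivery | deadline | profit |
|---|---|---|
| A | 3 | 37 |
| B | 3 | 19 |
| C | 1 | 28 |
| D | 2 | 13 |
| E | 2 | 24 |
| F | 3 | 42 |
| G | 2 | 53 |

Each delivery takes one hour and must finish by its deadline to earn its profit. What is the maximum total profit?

Profit order: G=53 F=42 A=37 C=28 E=24 B=19 D=13
Assign: G→slot 2, F→slot 3, A→slot 1, C skipped, E skipped, B skipped, D skipped.
Slots: [1:A] [2:G] [3:F]
Profit = 37 + 53 + 42 = 132

132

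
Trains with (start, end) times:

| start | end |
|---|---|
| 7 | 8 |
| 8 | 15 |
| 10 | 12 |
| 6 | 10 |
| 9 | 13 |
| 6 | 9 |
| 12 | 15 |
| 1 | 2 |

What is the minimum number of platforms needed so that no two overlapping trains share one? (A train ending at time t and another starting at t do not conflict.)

3

Events (time:±→running): 1:+→1 2:-→0 6:+→1 6:+→2 7:+→3 … peak 3.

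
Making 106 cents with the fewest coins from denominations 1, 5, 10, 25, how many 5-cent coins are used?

106 − 4×25→6 − 1×5→1 − 1×1→0
Count of 5: 1

1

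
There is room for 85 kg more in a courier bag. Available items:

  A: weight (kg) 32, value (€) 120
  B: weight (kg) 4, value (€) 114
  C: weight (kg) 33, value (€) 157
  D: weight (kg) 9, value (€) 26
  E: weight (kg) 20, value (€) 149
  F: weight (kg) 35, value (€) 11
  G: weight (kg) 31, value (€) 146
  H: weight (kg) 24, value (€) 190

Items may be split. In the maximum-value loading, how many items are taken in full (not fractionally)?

Greedy by value/weight ratio, highest first.
Order: B (114/4=28.50) > H (190/24=7.92) > E (149/20=7.45) > C (157/33=4.76) > G (146/31=4.71) > A (120/32=3.75) > D (26/9=2.89) > F (11/35=0.31)
Fill: take B (4 @ 114) → take H (24 @ 190) → take E (20 @ 149) → take C (33 @ 157) → take 4/31 of G → 18.84; 85/85 used.
4 item(s) taken whole; one partial (take 4/31 of G).

4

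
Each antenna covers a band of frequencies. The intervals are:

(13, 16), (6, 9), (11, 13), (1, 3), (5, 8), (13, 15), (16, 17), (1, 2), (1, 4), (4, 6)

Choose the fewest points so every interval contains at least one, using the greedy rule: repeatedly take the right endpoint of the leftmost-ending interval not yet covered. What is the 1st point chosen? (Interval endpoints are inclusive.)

Sort by right endpoint; whenever an interval is uncovered, place a point at its right end.
Sorted: [1,2] [1,3] [1,4] [4,6] [5,8] [6,9] [11,13] [13,15] [13,16] [16,17]
{[1,2],[1,3],[1,4]} hit by 2; {[4,6],[5,8],[6,9]} hit by 6; {[11,13],[13,15],[13,16]} hit by 13; {[16,17]} hit by 17.
Points: 2, 6, 13, 17 (4 total).

2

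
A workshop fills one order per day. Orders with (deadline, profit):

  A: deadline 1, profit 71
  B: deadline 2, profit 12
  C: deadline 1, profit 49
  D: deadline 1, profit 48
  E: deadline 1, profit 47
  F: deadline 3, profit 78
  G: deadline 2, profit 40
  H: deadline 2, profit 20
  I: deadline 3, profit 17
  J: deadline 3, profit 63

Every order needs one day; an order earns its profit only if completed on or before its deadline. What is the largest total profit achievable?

212

By profit: F(d3,78), A(d1,71), J(d3,63), C(d1,49), D(d1,48), E(d1,47), G(d2,40), H(d2,20), I(d3,17), B(d2,12)
F→slot 3; A→slot 1; J→slot 2; C skipped; D skipped; E skipped; G skipped; H skipped; I skipped; B skipped.
Profit = 71 + 63 + 78 = 212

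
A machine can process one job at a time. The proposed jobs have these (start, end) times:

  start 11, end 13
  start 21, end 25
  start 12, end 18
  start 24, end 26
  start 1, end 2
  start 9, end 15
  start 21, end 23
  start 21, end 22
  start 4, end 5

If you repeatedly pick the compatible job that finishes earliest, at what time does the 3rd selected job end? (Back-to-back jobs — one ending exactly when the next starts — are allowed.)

13

By end time: (1,2), (4,5), (11,13), (9,15), (12,18), (21,22), (21,23), (21,25), (24,26).
Pick (1,2); next start ≥ 2 → (4,5); next start ≥ 5 → (11,13); next start ≥ 13 → (21,22); next start ≥ 22 → (24,26).
Selected: (1,2) (4,5) (11,13) (21,22) (24,26)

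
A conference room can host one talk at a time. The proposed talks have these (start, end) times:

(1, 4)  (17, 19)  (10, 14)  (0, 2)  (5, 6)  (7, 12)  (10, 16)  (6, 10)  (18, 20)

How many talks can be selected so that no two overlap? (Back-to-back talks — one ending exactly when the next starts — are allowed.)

5

Sorted by end: (0,2)  (1,4)  (5,6)  (6,10)  (7,12)  (10,14)  (10,16)  (17,19)  (18,20)
take (0,2); skip (1,4); take (5,6); take (6,10); take (10,14); skip (10,16); take (17,19).
Selected 5 talks.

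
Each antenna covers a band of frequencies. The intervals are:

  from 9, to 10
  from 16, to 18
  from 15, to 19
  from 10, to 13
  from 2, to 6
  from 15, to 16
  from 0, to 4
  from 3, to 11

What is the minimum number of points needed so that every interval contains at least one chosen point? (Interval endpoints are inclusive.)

3

By right end: [0,4]  [2,6]  [9,10]  [3,11]  [10,13]  [15,16]  [16,18]  [15,19]
[0,4] uncovered → point at 4; [9,10] uncovered → point at 10; [15,16] uncovered → point at 16.
Points: 4, 10, 16 (3 total).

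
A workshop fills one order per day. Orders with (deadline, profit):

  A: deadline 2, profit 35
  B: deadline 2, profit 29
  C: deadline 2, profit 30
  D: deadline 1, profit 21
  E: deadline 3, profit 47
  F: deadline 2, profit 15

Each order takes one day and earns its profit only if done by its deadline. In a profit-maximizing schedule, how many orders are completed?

3

Sort by profit descending; place each in the latest free slot ≤ its deadline.
By profit: E(d3,47), A(d2,35), C(d2,30), B(d2,29), D(d1,21), F(d2,15)
E→slot 3; A→slot 2; C→slot 1; B skipped; D skipped; F skipped.
3 of 6 scheduled.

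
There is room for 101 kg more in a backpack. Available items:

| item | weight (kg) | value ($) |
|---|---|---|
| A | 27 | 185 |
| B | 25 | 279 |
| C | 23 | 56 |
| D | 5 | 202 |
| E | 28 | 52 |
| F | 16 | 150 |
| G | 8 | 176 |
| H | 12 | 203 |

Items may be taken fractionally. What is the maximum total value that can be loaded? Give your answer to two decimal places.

1214.48

Order: D (202/5=40.40) > G (176/8=22.00) > H (203/12=16.92) > B (279/25=11.16) > F (150/16=9.38) > A (185/27=6.85) > C (56/23=2.43) > E (52/28=1.86)
Fill: take D (5 @ 202) → take G (8 @ 176) → take H (12 @ 203) → take B (25 @ 279) → take F (16 @ 150) → take A (27 @ 185) → take 8/23 of C → 19.48; 101/101 used.
Total value = 1214.48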